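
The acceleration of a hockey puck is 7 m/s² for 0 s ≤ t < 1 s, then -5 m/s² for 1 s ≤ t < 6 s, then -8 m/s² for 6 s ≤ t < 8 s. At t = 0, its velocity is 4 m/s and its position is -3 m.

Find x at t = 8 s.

-47 m

On each constant-a segment, Δv = aΔt and Δx = v₀Δt + ½aΔt²; chain segment to segment.
0–1 s: v starts 4 m/s; Δx = 4·1 + ½·7·1² = 7.5 m; v ends 11 m/s.
1–6 s: v starts 11 m/s; Δx = 11·5 + ½·-5·5² = -7.5 m; v ends -14 m/s.
6–8 s: v starts -14 m/s; Δx = -14·2 + ½·-8·2² = -44 m; v ends -30 m/s.
x(8) = -3 + Σ Δx = -47 m.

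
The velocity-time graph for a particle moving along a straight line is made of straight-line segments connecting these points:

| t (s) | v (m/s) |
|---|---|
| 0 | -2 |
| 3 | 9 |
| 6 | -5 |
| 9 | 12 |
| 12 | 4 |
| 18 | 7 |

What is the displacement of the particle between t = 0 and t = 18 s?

Displacement is the signed area under the v-t curve.
0–3 s: ½(-2 + 9)(3) = 10.5 m
3–6 s: ½(9 + -5)(3) = 6 m
6–9 s: ½(-5 + 12)(3) = 10.5 m
9–12 s: ½(12 + 4)(3) = 24 m
12–18 s: ½(4 + 7)(6) = 33 m
Net displacement = 84 m

84 m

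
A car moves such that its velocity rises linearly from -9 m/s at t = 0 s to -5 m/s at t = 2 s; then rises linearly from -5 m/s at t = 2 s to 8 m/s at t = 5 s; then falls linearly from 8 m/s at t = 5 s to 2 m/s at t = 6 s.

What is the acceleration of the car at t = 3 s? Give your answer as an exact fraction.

13/3 m/s²

Acceleration is the slope of the v-t graph on 2–5 s: (8 − -5)/(5 − 2) = 13/3 m/s².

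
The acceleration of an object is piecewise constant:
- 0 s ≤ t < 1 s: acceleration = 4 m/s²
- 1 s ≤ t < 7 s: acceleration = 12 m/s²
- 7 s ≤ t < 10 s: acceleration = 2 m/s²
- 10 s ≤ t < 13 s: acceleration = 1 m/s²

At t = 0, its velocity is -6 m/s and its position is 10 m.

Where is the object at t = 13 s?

On each constant-a segment, Δv = aΔt and Δx = v₀Δt + ½aΔt²; chain segment to segment.
0–1 s: v starts -6 m/s; Δx = -6·1 + ½·4·1² = -4 m; v ends -2 m/s.
1–7 s: v starts -2 m/s; Δx = -2·6 + ½·12·6² = 204 m; v ends 70 m/s.
7–10 s: v starts 70 m/s; Δx = 70·3 + ½·2·3² = 219 m; v ends 76 m/s.
10–13 s: v starts 76 m/s; Δx = 76·3 + ½·1·3² = 232.5 m; v ends 79 m/s.
x(13) = 10 + Σ Δx = 661.5 m.

661.5 m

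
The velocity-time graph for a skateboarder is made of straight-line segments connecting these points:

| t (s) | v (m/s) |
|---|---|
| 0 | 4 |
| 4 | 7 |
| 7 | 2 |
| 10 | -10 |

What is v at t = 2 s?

On 0–4 s the graph is linear from 4 to 7 m/s: v(2) = 4 + (7 − 4)·(2 − 0)/(4 − 0) = 5.5 m/s.

5.5 m/s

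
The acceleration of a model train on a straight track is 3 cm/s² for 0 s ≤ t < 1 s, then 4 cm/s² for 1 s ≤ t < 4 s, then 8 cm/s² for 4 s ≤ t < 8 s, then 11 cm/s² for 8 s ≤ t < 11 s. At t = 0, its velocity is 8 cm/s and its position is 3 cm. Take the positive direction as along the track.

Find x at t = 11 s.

On each constant-a segment, Δv = aΔt and Δx = v₀Δt + ½aΔt²; chain segment to segment.
0–1 s: v starts 8 cm/s; Δx = 8·1 + ½·3·1² = 9.5 cm; v ends 11 cm/s.
1–4 s: v starts 11 cm/s; Δx = 11·3 + ½·4·3² = 51 cm; v ends 23 cm/s.
4–8 s: v starts 23 cm/s; Δx = 23·4 + ½·8·4² = 156 cm; v ends 55 cm/s.
8–11 s: v starts 55 cm/s; Δx = 55·3 + ½·11·3² = 214.5 cm; v ends 88 cm/s.
x(11) = 3 + Σ Δx = 434 cm.

434 cm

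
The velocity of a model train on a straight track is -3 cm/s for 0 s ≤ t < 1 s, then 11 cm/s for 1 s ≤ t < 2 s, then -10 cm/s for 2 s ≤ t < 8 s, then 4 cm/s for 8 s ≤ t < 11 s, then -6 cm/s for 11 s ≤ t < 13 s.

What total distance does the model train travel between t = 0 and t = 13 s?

Distance (not displacement) is the total path length: add the absolute areas under v-t.
0–1 s: |-3| × 1 = 3 cm
1–2 s: |11| × 1 = 11 cm
2–8 s: |-10| × 6 = 60 cm
8–11 s: |4| × 3 = 12 cm
11–13 s: |-6| × 2 = 12 cm
Total distance = 98 cm

98 cm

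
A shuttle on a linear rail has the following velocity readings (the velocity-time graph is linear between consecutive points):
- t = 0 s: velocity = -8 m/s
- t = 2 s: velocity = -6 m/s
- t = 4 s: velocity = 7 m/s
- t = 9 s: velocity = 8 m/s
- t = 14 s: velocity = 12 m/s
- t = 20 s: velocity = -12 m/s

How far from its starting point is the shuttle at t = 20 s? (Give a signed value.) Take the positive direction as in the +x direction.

Net displacement equals the area under the velocity-time graph (areas below the axis count negative).
0–2 s: ½(-8 + -6)(2) = -14 m
2–4 s: ½(-6 + 7)(2) = 1 m
4–9 s: ½(7 + 8)(5) = 37.5 m
9–14 s: ½(8 + 12)(5) = 50 m
14–20 s: ½(12 + -12)(6) = 0 m
Net displacement = 74.5 m

74.5 m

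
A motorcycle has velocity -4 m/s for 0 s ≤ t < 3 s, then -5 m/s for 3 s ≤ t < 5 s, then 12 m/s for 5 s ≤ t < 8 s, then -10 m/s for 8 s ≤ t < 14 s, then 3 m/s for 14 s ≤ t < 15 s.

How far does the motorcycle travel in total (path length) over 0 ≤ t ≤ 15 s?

121 m

Distance (not displacement) is the total path length: add the absolute areas under v-t.
0–3 s: |-4| × 3 = 12 m
3–5 s: |-5| × 2 = 10 m
5–8 s: |12| × 3 = 36 m
8–14 s: |-10| × 6 = 60 m
14–15 s: |3| × 1 = 3 m
Total distance = 121 m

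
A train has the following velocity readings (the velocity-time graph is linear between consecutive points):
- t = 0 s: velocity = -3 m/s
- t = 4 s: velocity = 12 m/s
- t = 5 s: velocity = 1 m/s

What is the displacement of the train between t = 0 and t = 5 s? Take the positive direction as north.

24.5 m

Net displacement equals the area under the velocity-time graph (areas below the axis count negative).
0–4 s: ½(-3 + 12)(4) = 18 m
4–5 s: ½(12 + 1)(1) = 6.5 m
Net displacement = 24.5 m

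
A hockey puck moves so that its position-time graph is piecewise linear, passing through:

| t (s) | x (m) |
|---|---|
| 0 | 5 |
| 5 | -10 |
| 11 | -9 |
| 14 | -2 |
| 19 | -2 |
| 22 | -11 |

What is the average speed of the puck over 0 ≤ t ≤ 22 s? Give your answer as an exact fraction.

16/11 m/s

Average speed = (total path length)/(elapsed time); on a piecewise-linear x-t graph the path length is Σ|Δx|.
0–5 s: |Δx| = |-10 − 5| = 15 m
5–11 s: |Δx| = |-9 − -10| = 1 m
11–14 s: |Δx| = |-2 − -9| = 7 m
14–19 s: |Δx| = |-2 − -2| = 0 m
19–22 s: |Δx| = |-11 − -2| = 9 m
Total path = 32 m; average speed = 32/22 = 16/11 m/s.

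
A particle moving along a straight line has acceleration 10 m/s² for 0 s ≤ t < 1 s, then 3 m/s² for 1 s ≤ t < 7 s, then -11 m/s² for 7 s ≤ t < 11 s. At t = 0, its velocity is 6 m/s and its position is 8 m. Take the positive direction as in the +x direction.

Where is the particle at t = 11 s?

On each constant-a segment, Δv = aΔt and Δx = v₀Δt + ½aΔt²; chain segment to segment.
0–1 s: v starts 6 m/s; Δx = 6·1 + ½·10·1² = 11 m; v ends 16 m/s.
1–7 s: v starts 16 m/s; Δx = 16·6 + ½·3·6² = 150 m; v ends 34 m/s.
7–11 s: v starts 34 m/s; Δx = 34·4 + ½·-11·4² = 48 m; v ends -10 m/s.
x(11) = 8 + Σ Δx = 217 m.

217 m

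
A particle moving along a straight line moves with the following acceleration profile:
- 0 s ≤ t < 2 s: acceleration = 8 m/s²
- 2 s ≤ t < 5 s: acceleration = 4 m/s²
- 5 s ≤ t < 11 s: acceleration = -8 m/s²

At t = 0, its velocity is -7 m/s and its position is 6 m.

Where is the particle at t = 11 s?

On each constant-a segment, Δv = aΔt and Δx = v₀Δt + ½aΔt²; chain segment to segment.
0–2 s: v starts -7 m/s; Δx = -7·2 + ½·8·2² = 2 m; v ends 9 m/s.
2–5 s: v starts 9 m/s; Δx = 9·3 + ½·4·3² = 45 m; v ends 21 m/s.
5–11 s: v starts 21 m/s; Δx = 21·6 + ½·-8·6² = -18 m; v ends -27 m/s.
x(11) = 6 + Σ Δx = 35 m.

35 m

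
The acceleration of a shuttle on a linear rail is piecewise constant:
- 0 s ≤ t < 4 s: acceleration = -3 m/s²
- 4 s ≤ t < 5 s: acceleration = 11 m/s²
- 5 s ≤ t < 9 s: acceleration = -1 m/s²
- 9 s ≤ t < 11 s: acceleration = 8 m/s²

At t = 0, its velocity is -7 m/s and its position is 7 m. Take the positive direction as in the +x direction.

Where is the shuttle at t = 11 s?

On each constant-a segment, Δv = aΔt and Δx = v₀Δt + ½aΔt²; chain segment to segment.
0–4 s: v starts -7 m/s; Δx = -7·4 + ½·-3·4² = -52 m; v ends -19 m/s.
4–5 s: v starts -19 m/s; Δx = -19·1 + ½·11·1² = -13.5 m; v ends -8 m/s.
5–9 s: v starts -8 m/s; Δx = -8·4 + ½·-1·4² = -40 m; v ends -12 m/s.
9–11 s: v starts -12 m/s; Δx = -12·2 + ½·8·2² = -8 m; v ends 4 m/s.
x(11) = 7 + Σ Δx = -106.5 m.

-106.5 m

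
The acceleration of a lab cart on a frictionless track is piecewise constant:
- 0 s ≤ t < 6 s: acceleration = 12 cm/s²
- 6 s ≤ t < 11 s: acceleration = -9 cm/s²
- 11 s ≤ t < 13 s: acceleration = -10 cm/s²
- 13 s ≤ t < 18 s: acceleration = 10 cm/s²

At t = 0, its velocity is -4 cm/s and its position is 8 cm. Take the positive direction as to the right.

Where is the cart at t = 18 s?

593.5 cm

On each constant-a segment, Δv = aΔt and Δx = v₀Δt + ½aΔt²; chain segment to segment.
0–6 s: v starts -4 cm/s; Δx = -4·6 + ½·12·6² = 192 cm; v ends 68 cm/s.
6–11 s: v starts 68 cm/s; Δx = 68·5 + ½·-9·5² = 227.5 cm; v ends 23 cm/s.
11–13 s: v starts 23 cm/s; Δx = 23·2 + ½·-10·2² = 26 cm; v ends 3 cm/s.
13–18 s: v starts 3 cm/s; Δx = 3·5 + ½·10·5² = 140 cm; v ends 53 cm/s.
x(18) = 8 + Σ Δx = 593.5 cm.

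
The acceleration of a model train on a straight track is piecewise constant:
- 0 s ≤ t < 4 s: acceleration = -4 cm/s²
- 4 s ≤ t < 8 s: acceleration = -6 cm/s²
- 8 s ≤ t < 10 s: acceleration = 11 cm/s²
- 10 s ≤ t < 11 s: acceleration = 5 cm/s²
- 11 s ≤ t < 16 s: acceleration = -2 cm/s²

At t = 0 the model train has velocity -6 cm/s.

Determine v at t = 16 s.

-29 cm/s

Δv equals the area under the a-t graph; then v = v₀ + Δv.
0–4 s: -4 × 4 = -16 cm/s
4–8 s: -6 × 4 = -24 cm/s
8–10 s: 11 × 2 = 22 cm/s
10–11 s: 5 × 1 = 5 cm/s
11–16 s: -2 × 5 = -10 cm/s
Δv = -23 cm/s, so v(16) = -6 + (-23) = -29 cm/s.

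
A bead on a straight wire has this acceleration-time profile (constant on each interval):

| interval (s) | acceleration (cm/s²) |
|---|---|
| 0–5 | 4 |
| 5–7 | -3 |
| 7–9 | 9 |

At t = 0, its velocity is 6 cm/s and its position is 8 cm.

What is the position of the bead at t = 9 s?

On each constant-a segment, Δv = aΔt and Δx = v₀Δt + ½aΔt²; chain segment to segment.
0–5 s: v starts 6 cm/s; Δx = 6·5 + ½·4·5² = 80 cm; v ends 26 cm/s.
5–7 s: v starts 26 cm/s; Δx = 26·2 + ½·-3·2² = 46 cm; v ends 20 cm/s.
7–9 s: v starts 20 cm/s; Δx = 20·2 + ½·9·2² = 58 cm; v ends 38 cm/s.
x(9) = 8 + Σ Δx = 192 cm.

192 cm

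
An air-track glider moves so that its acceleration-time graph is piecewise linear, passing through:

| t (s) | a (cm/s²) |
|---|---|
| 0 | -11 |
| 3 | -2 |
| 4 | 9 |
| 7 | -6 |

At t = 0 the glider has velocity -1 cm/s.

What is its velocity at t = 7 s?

Δv equals the area under the a-t graph; then v = v₀ + Δv.
0–3 s: ½(-11 + -2)(3) = -19.5 cm/s
3–4 s: ½(-2 + 9)(1) = 3.5 cm/s
4–7 s: ½(9 + -6)(3) = 4.5 cm/s
Δv = -11.5 cm/s, so v(7) = -1 + (-11.5) = -12.5 cm/s.

-12.5 cm/s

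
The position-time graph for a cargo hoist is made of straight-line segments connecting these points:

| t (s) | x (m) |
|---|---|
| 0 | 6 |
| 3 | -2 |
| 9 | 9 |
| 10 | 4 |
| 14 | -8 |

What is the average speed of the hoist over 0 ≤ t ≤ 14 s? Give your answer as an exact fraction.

Average speed = (total path length)/(elapsed time); on a piecewise-linear x-t graph the path length is Σ|Δx|.
0–3 s: |Δx| = |-2 − 6| = 8 m
3–9 s: |Δx| = |9 − -2| = 11 m
9–10 s: |Δx| = |4 − 9| = 5 m
10–14 s: |Δx| = |-8 − 4| = 12 m
Total path = 36 m; average speed = 36/14 = 18/7 m/s.

18/7 m/s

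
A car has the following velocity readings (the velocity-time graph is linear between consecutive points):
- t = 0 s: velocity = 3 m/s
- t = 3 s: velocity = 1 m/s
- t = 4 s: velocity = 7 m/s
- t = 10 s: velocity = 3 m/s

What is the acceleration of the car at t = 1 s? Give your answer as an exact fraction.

-2/3 m/s²

Acceleration is the slope of the v-t graph on 0–3 s: (1 − 3)/(3 − 0) = -2/3 m/s².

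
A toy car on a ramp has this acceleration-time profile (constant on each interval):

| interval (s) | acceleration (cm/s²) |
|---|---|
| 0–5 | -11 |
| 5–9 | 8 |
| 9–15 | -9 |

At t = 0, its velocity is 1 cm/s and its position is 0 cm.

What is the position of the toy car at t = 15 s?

On each constant-a segment, Δv = aΔt and Δx = v₀Δt + ½aΔt²; chain segment to segment.
0–5 s: v starts 1 cm/s; Δx = 1·5 + ½·-11·5² = -132.5 cm; v ends -54 cm/s.
5–9 s: v starts -54 cm/s; Δx = -54·4 + ½·8·4² = -152 cm; v ends -22 cm/s.
9–15 s: v starts -22 cm/s; Δx = -22·6 + ½·-9·6² = -294 cm; v ends -76 cm/s.
x(15) = 0 + Σ Δx = -578.5 cm.

-578.5 cm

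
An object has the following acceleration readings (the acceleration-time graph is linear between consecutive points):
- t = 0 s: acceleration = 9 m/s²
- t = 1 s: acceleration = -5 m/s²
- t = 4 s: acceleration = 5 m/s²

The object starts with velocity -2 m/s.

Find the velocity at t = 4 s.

0 m/s

Δv equals the area under the a-t graph; then v = v₀ + Δv.
0–1 s: ½(9 + -5)(1) = 2 m/s
1–4 s: ½(-5 + 5)(3) = 0 m/s
Δv = 2 m/s, so v(4) = -2 + (2) = 0 m/s.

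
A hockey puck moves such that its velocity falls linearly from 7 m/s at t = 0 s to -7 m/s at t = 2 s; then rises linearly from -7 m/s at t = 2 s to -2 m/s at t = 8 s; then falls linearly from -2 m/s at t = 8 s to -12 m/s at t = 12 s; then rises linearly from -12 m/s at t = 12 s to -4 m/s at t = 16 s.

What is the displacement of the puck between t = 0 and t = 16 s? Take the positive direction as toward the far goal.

Net displacement equals the area under the velocity-time graph (areas below the axis count negative).
0–2 s: ½(7 + -7)(2) = 0 m
2–8 s: ½(-7 + -2)(6) = -27 m
8–12 s: ½(-2 + -12)(4) = -28 m
12–16 s: ½(-12 + -4)(4) = -32 m
Net displacement = -87 m

-87 m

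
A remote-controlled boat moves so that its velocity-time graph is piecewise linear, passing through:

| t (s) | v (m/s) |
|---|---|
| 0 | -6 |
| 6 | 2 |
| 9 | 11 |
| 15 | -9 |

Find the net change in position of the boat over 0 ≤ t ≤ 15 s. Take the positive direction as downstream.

Net displacement equals the area under the velocity-time graph (areas below the axis count negative).
0–6 s: ½(-6 + 2)(6) = -12 m
6–9 s: ½(2 + 11)(3) = 19.5 m
9–15 s: ½(11 + -9)(6) = 6 m
Net displacement = 13.5 m

13.5 m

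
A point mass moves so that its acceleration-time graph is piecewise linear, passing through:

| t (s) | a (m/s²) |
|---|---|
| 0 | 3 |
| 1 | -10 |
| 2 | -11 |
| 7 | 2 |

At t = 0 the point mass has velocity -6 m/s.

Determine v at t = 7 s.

Δv equals the area under the a-t graph; then v = v₀ + Δv.
0–1 s: ½(3 + -10)(1) = -3.5 m/s
1–2 s: ½(-10 + -11)(1) = -10.5 m/s
2–7 s: ½(-11 + 2)(5) = -22.5 m/s
Δv = -36.5 m/s, so v(7) = -6 + (-36.5) = -42.5 m/s.

-42.5 m/s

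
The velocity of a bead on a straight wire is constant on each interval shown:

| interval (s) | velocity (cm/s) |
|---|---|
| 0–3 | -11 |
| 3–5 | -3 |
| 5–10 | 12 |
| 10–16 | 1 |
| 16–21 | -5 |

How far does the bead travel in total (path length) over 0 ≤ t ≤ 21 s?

Total distance travelled is ∫|v| dt — sum the magnitudes of each area piece.
0–3 s: |-11| × 3 = 33 cm
3–5 s: |-3| × 2 = 6 cm
5–10 s: |12| × 5 = 60 cm
10–16 s: |1| × 6 = 6 cm
16–21 s: |-5| × 5 = 25 cm
Total distance = 130 cm

130 cm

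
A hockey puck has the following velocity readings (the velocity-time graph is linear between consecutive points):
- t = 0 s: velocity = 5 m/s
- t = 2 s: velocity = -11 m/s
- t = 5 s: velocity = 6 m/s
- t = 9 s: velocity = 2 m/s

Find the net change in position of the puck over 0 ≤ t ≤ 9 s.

Displacement is the signed area under the v-t curve.
0–2 s: ½(5 + -11)(2) = -6 m
2–5 s: ½(-11 + 6)(3) = -7.5 m
5–9 s: ½(6 + 2)(4) = 16 m
Net displacement = 2.5 m

2.5 m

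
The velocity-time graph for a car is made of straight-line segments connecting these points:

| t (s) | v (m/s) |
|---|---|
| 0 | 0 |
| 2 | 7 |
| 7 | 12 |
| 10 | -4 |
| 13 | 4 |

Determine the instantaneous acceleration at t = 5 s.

Acceleration is the slope of the v-t graph on 2–7 s: (12 − 7)/(7 − 2) = 1 m/s².

1 m/s²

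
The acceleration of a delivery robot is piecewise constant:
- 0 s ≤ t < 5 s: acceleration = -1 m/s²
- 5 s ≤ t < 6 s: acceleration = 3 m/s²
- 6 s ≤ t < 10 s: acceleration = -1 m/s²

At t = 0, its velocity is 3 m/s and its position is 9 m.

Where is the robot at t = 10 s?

7 m

On each constant-a segment, Δv = aΔt and Δx = v₀Δt + ½aΔt²; chain segment to segment.
0–5 s: v starts 3 m/s; Δx = 3·5 + ½·-1·5² = 2.5 m; v ends -2 m/s.
5–6 s: v starts -2 m/s; Δx = -2·1 + ½·3·1² = -0.5 m; v ends 1 m/s.
6–10 s: v starts 1 m/s; Δx = 1·4 + ½·-1·4² = -4 m; v ends -3 m/s.
x(10) = 9 + Σ Δx = 7 m.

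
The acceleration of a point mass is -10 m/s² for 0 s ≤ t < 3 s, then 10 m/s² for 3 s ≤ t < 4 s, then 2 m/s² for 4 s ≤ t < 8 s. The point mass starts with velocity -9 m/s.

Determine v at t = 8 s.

Δv equals the area under the a-t graph; then v = v₀ + Δv.
0–3 s: -10 × 3 = -30 m/s
3–4 s: 10 × 1 = 10 m/s
4–8 s: 2 × 4 = 8 m/s
Δv = -12 m/s, so v(8) = -9 + (-12) = -21 m/s.

-21 m/s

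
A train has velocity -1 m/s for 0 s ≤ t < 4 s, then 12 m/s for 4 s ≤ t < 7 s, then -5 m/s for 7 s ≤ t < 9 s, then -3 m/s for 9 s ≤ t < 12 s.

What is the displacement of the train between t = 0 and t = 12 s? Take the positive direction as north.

Displacement is the signed area under the v-t curve.
0–4 s: -1 × 4 = -4 m
4–7 s: 12 × 3 = 36 m
7–9 s: -5 × 2 = -10 m
9–12 s: -3 × 3 = -9 m
Net displacement = 13 m

13 m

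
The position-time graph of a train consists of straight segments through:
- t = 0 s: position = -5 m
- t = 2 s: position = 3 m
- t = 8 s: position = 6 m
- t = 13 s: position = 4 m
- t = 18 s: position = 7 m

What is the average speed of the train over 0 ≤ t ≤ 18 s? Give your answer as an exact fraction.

8/9 m/s

Average speed = (total path length)/(elapsed time); on a piecewise-linear x-t graph the path length is Σ|Δx|.
0–2 s: |Δx| = |3 − -5| = 8 m
2–8 s: |Δx| = |6 − 3| = 3 m
8–13 s: |Δx| = |4 − 6| = 2 m
13–18 s: |Δx| = |7 − 4| = 3 m
Total path = 16 m; average speed = 16/18 = 8/9 m/s.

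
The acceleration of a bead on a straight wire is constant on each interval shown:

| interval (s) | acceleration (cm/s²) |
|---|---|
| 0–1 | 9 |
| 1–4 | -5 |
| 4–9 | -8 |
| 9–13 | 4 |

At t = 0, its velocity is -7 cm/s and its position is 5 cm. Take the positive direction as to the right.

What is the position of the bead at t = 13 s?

-359 cm

On each constant-a segment, Δv = aΔt and Δx = v₀Δt + ½aΔt²; chain segment to segment.
0–1 s: v starts -7 cm/s; Δx = -7·1 + ½·9·1² = -2.5 cm; v ends 2 cm/s.
1–4 s: v starts 2 cm/s; Δx = 2·3 + ½·-5·3² = -16.5 cm; v ends -13 cm/s.
4–9 s: v starts -13 cm/s; Δx = -13·5 + ½·-8·5² = -165 cm; v ends -53 cm/s.
9–13 s: v starts -53 cm/s; Δx = -53·4 + ½·4·4² = -180 cm; v ends -37 cm/s.
x(13) = 5 + Σ Δx = -359 cm.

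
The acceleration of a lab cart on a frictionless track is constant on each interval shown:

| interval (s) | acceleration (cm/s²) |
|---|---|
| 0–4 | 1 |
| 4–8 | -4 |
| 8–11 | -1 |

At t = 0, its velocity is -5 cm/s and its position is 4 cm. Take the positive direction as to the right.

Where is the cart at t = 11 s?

-99.5 cm

On each constant-a segment, Δv = aΔt and Δx = v₀Δt + ½aΔt²; chain segment to segment.
0–4 s: v starts -5 cm/s; Δx = -5·4 + ½·1·4² = -12 cm; v ends -1 cm/s.
4–8 s: v starts -1 cm/s; Δx = -1·4 + ½·-4·4² = -36 cm; v ends -17 cm/s.
8–11 s: v starts -17 cm/s; Δx = -17·3 + ½·-1·3² = -55.5 cm; v ends -20 cm/s.
x(11) = 4 + Σ Δx = -99.5 cm.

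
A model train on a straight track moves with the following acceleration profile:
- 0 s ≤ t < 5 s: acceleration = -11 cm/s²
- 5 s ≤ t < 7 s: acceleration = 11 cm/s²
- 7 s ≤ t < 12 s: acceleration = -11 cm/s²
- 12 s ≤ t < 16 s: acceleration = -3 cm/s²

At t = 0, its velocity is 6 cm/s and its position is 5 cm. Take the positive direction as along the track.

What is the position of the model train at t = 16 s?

-803 cm

On each constant-a segment, Δv = aΔt and Δx = v₀Δt + ½aΔt²; chain segment to segment.
0–5 s: v starts 6 cm/s; Δx = 6·5 + ½·-11·5² = -107.5 cm; v ends -49 cm/s.
5–7 s: v starts -49 cm/s; Δx = -49·2 + ½·11·2² = -76 cm; v ends -27 cm/s.
7–12 s: v starts -27 cm/s; Δx = -27·5 + ½·-11·5² = -272.5 cm; v ends -82 cm/s.
12–16 s: v starts -82 cm/s; Δx = -82·4 + ½·-3·4² = -352 cm; v ends -94 cm/s.
x(16) = 5 + Σ Δx = -803 cm.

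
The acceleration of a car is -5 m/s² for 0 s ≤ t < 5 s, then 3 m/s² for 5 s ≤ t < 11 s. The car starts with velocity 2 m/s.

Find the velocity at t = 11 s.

Δv equals the area under the a-t graph; then v = v₀ + Δv.
0–5 s: -5 × 5 = -25 m/s
5–11 s: 3 × 6 = 18 m/s
Δv = -7 m/s, so v(11) = 2 + (-7) = -5 m/s.

-5 m/s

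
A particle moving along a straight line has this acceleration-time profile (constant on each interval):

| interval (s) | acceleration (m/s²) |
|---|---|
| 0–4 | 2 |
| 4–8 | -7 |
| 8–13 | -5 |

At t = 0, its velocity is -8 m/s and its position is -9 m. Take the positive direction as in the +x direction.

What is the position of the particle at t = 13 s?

On each constant-a segment, Δv = aΔt and Δx = v₀Δt + ½aΔt²; chain segment to segment.
0–4 s: v starts -8 m/s; Δx = -8·4 + ½·2·4² = -16 m; v ends 0 m/s.
4–8 s: v starts 0 m/s; Δx = 0·4 + ½·-7·4² = -56 m; v ends -28 m/s.
8–13 s: v starts -28 m/s; Δx = -28·5 + ½·-5·5² = -202.5 m; v ends -53 m/s.
x(13) = -9 + Σ Δx = -283.5 m.

-283.5 m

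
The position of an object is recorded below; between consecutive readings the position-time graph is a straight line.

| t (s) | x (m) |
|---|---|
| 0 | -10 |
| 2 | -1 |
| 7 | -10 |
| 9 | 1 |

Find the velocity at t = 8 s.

Velocity is the slope of the x-t graph on 7–9 s: (1 − -10)/(9 − 7) = 5.5 m/s.

5.5 m/s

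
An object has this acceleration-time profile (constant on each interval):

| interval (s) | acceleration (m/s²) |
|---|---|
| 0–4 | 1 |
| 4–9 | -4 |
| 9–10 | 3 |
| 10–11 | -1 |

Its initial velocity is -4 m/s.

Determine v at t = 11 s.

-18 m/s

Δv equals the area under the a-t graph; then v = v₀ + Δv.
0–4 s: 1 × 4 = 4 m/s
4–9 s: -4 × 5 = -20 m/s
9–10 s: 3 × 1 = 3 m/s
10–11 s: -1 × 1 = -1 m/s
Δv = -14 m/s, so v(11) = -4 + (-14) = -18 m/s.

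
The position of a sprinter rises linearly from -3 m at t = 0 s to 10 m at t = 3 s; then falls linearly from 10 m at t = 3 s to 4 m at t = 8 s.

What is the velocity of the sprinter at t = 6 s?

-1.2 m/s

Velocity is the slope of the x-t graph on 3–8 s: (4 − 10)/(8 − 3) = -1.2 m/s.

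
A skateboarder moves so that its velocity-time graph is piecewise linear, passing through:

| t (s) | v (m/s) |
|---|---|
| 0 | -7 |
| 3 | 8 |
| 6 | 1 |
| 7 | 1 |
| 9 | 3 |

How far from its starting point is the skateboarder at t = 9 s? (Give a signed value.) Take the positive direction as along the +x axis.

Net displacement equals the area under the velocity-time graph (areas below the axis count negative).
0–3 s: ½(-7 + 8)(3) = 1.5 m
3–6 s: ½(8 + 1)(3) = 13.5 m
6–7 s: 1 × 1 = 1 m
7–9 s: ½(1 + 3)(2) = 4 m
Net displacement = 20 m

20 m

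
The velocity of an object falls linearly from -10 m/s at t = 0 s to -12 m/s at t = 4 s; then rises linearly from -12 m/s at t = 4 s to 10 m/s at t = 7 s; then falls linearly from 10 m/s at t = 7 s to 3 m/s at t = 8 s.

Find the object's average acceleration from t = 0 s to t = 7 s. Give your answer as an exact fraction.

Average acceleration = Δv/Δt = (10 − -10)/(7 − 0) = 20/7 m/s².

20/7 m/s²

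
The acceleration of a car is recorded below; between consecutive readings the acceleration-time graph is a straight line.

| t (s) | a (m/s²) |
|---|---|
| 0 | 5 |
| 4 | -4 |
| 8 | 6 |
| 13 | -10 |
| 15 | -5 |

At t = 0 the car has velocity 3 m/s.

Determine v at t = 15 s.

Δv equals the area under the a-t graph; then v = v₀ + Δv.
0–4 s: ½(5 + -4)(4) = 2 m/s
4–8 s: ½(-4 + 6)(4) = 4 m/s
8–13 s: ½(6 + -10)(5) = -10 m/s
13–15 s: ½(-10 + -5)(2) = -15 m/s
Δv = -19 m/s, so v(15) = 3 + (-19) = -16 m/s.

-16 m/s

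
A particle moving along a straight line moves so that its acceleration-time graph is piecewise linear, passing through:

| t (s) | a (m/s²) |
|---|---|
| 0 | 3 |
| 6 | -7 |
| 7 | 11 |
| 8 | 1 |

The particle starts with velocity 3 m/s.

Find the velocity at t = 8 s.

Δv equals the area under the a-t graph; then v = v₀ + Δv.
0–6 s: ½(3 + -7)(6) = -12 m/s
6–7 s: ½(-7 + 11)(1) = 2 m/s
7–8 s: ½(11 + 1)(1) = 6 m/s
Δv = -4 m/s, so v(8) = 3 + (-4) = -1 m/s.

-1 m/s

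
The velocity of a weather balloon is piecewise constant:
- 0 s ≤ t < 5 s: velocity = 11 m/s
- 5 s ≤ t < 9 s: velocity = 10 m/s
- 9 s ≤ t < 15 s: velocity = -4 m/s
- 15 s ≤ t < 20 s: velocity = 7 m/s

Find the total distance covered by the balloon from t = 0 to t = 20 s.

154 m

Total distance travelled is ∫|v| dt — sum the magnitudes of each area piece.
0–5 s: |11| × 5 = 55 m
5–9 s: |10| × 4 = 40 m
9–15 s: |-4| × 6 = 24 m
15–20 s: |7| × 5 = 35 m
Total distance = 154 m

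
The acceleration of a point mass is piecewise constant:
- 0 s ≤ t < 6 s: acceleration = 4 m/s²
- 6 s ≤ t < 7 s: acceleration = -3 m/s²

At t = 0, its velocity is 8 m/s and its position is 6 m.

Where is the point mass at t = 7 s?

On each constant-a segment, Δv = aΔt and Δx = v₀Δt + ½aΔt²; chain segment to segment.
0–6 s: v starts 8 m/s; Δx = 8·6 + ½·4·6² = 120 m; v ends 32 m/s.
6–7 s: v starts 32 m/s; Δx = 32·1 + ½·-3·1² = 30.5 m; v ends 29 m/s.
x(7) = 6 + Σ Δx = 156.5 m.

156.5 m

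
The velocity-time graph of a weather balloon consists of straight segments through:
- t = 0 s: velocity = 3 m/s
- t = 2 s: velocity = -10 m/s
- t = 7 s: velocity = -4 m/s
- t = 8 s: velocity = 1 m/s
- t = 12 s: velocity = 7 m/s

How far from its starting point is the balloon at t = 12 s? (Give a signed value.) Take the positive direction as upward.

-27.5 m

Net displacement equals the area under the velocity-time graph (areas below the axis count negative).
0–2 s: ½(3 + -10)(2) = -7 m
2–7 s: ½(-10 + -4)(5) = -35 m
7–8 s: ½(-4 + 1)(1) = -1.5 m
8–12 s: ½(1 + 7)(4) = 16 m
Net displacement = -27.5 m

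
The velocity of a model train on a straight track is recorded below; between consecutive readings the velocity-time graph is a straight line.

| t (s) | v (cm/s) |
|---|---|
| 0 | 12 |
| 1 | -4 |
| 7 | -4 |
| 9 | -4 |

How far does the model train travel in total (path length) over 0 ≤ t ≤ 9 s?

37 cm

Distance (not displacement) is the total path length: add the absolute areas under v-t.
0–1 s: v = 0 at t = 0.75 s; triangle areas 4.5 + 0.5 = 5 cm
1–7 s: |-4| × 6 = 24 cm
7–9 s: |-4| × 2 = 8 cm
Total distance = 37 cm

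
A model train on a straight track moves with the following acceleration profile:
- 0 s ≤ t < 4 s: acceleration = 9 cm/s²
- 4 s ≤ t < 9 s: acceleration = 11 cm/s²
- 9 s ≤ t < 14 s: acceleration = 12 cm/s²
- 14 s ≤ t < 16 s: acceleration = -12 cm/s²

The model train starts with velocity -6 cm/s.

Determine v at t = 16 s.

Δv equals the area under the a-t graph; then v = v₀ + Δv.
0–4 s: 9 × 4 = 36 cm/s
4–9 s: 11 × 5 = 55 cm/s
9–14 s: 12 × 5 = 60 cm/s
14–16 s: -12 × 2 = -24 cm/s
Δv = 127 cm/s, so v(16) = -6 + (127) = 121 cm/s.

121 cm/s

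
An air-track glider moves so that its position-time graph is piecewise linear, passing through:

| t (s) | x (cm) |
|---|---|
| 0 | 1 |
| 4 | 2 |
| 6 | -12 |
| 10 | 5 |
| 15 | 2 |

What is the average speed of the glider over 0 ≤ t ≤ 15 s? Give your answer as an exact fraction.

Average speed = (total path length)/(elapsed time); on a piecewise-linear x-t graph the path length is Σ|Δx|.
0–4 s: |Δx| = |2 − 1| = 1 cm
4–6 s: |Δx| = |-12 − 2| = 14 cm
6–10 s: |Δx| = |5 − -12| = 17 cm
10–15 s: |Δx| = |2 − 5| = 3 cm
Total path = 35 cm; average speed = 35/15 = 7/3 cm/s.

7/3 cm/s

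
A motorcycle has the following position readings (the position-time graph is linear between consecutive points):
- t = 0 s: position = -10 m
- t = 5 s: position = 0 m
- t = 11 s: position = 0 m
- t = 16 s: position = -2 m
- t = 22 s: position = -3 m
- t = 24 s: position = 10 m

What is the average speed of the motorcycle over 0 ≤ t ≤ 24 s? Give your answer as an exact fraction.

Average speed = (total path length)/(elapsed time); on a piecewise-linear x-t graph the path length is Σ|Δx|.
0–5 s: |Δx| = |0 − -10| = 10 m
5–11 s: |Δx| = |0 − 0| = 0 m
11–16 s: |Δx| = |-2 − 0| = 2 m
16–22 s: |Δx| = |-3 − -2| = 1 m
22–24 s: |Δx| = |10 − -3| = 13 m
Total path = 26 m; average speed = 26/24 = 13/12 m/s.

13/12 m/s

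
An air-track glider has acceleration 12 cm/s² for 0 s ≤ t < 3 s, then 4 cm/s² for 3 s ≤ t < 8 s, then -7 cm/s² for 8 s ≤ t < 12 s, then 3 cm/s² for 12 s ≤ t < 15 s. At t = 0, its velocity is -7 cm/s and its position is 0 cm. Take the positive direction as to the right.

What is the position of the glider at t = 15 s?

On each constant-a segment, Δv = aΔt and Δx = v₀Δt + ½aΔt²; chain segment to segment.
0–3 s: v starts -7 cm/s; Δx = -7·3 + ½·12·3² = 33 cm; v ends 29 cm/s.
3–8 s: v starts 29 cm/s; Δx = 29·5 + ½·4·5² = 195 cm; v ends 49 cm/s.
8–12 s: v starts 49 cm/s; Δx = 49·4 + ½·-7·4² = 140 cm; v ends 21 cm/s.
12–15 s: v starts 21 cm/s; Δx = 21·3 + ½·3·3² = 76.5 cm; v ends 30 cm/s.
x(15) = 0 + Σ Δx = 444.5 cm.

444.5 cm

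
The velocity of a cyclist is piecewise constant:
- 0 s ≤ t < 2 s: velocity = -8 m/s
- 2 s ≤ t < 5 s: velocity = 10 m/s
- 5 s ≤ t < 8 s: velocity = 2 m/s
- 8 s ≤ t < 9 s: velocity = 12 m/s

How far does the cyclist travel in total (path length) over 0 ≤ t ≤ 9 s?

64 m

Distance (not displacement) is the total path length: add the absolute areas under v-t.
0–2 s: |-8| × 2 = 16 m
2–5 s: |10| × 3 = 30 m
5–8 s: |2| × 3 = 6 m
8–9 s: |12| × 1 = 12 m
Total distance = 64 m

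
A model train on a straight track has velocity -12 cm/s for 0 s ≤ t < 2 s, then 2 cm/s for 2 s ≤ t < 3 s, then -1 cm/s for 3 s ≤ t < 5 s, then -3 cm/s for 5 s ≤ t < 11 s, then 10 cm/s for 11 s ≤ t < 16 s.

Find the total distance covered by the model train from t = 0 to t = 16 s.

96 cm

Distance (not displacement) is the total path length: add the absolute areas under v-t.
0–2 s: |-12| × 2 = 24 cm
2–3 s: |2| × 1 = 2 cm
3–5 s: |-1| × 2 = 2 cm
5–11 s: |-3| × 6 = 18 cm
11–16 s: |10| × 5 = 50 cm
Total distance = 96 cm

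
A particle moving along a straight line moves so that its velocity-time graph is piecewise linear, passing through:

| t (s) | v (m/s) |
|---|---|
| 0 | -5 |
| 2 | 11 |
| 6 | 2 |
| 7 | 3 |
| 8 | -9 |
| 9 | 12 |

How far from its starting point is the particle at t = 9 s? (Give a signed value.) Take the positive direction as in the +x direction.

33 m

Net displacement equals the area under the velocity-time graph (areas below the axis count negative).
0–2 s: ½(-5 + 11)(2) = 6 m
2–6 s: ½(11 + 2)(4) = 26 m
6–7 s: ½(2 + 3)(1) = 2.5 m
7–8 s: ½(3 + -9)(1) = -3 m
8–9 s: ½(-9 + 12)(1) = 1.5 m
Net displacement = 33 m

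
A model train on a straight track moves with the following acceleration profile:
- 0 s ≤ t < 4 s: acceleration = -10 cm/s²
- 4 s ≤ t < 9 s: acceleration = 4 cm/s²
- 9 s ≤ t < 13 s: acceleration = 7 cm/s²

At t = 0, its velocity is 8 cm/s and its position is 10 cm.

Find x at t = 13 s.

On each constant-a segment, Δv = aΔt and Δx = v₀Δt + ½aΔt²; chain segment to segment.
0–4 s: v starts 8 cm/s; Δx = 8·4 + ½·-10·4² = -48 cm; v ends -32 cm/s.
4–9 s: v starts -32 cm/s; Δx = -32·5 + ½·4·5² = -110 cm; v ends -12 cm/s.
9–13 s: v starts -12 cm/s; Δx = -12·4 + ½·7·4² = 8 cm; v ends 16 cm/s.
x(13) = 10 + Σ Δx = -140 cm.

-140 cm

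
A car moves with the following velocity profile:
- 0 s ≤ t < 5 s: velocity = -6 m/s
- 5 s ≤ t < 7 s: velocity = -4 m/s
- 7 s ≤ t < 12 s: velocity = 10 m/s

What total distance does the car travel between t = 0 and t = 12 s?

88 m

Distance (not displacement) is the total path length: add the absolute areas under v-t.
0–5 s: |-6| × 5 = 30 m
5–7 s: |-4| × 2 = 8 m
7–12 s: |10| × 5 = 50 m
Total distance = 88 m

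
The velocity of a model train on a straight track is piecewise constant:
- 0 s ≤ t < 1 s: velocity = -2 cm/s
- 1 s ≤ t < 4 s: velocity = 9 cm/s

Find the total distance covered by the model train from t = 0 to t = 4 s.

29 cm

Total distance travelled is ∫|v| dt — sum the magnitudes of each area piece.
0–1 s: |-2| × 1 = 2 cm
1–4 s: |9| × 3 = 27 cm
Total distance = 29 cm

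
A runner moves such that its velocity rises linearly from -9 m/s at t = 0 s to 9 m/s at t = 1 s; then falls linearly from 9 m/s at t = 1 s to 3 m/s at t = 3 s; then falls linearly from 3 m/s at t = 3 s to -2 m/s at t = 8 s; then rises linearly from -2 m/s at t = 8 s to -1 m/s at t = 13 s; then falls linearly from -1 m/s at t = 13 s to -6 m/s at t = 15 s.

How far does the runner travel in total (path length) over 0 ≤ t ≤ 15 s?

Distance (not displacement) is the total path length: add the absolute areas under v-t.
0–1 s: v = 0 at t = 0.5 s; triangle areas 2.25 + 2.25 = 4.5 m
1–3 s: |½(9 + 3)(2)| = 12 m
3–8 s: v = 0 at t = 6 s; triangle areas 4.5 + 2 = 6.5 m
8–13 s: |½(-2 + -1)(5)| = 7.5 m
13–15 s: |½(-1 + -6)(2)| = 7 m
Total distance = 37.5 m

37.5 m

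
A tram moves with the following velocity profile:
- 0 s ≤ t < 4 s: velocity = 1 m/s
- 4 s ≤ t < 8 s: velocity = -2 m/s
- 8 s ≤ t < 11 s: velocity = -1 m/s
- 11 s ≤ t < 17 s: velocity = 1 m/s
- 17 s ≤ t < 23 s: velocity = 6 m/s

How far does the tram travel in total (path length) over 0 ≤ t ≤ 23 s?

57 m

Distance (not displacement) is the total path length: add the absolute areas under v-t.
0–4 s: |1| × 4 = 4 m
4–8 s: |-2| × 4 = 8 m
8–11 s: |-1| × 3 = 3 m
11–17 s: |1| × 6 = 6 m
17–23 s: |6| × 6 = 36 m
Total distance = 57 m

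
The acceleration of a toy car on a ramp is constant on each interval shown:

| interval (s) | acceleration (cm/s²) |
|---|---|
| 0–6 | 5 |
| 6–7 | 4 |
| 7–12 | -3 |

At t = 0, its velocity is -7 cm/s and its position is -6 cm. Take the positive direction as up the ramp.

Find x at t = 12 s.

On each constant-a segment, Δv = aΔt and Δx = v₀Δt + ½aΔt²; chain segment to segment.
0–6 s: v starts -7 cm/s; Δx = -7·6 + ½·5·6² = 48 cm; v ends 23 cm/s.
6–7 s: v starts 23 cm/s; Δx = 23·1 + ½·4·1² = 25 cm; v ends 27 cm/s.
7–12 s: v starts 27 cm/s; Δx = 27·5 + ½·-3·5² = 97.5 cm; v ends 12 cm/s.
x(12) = -6 + Σ Δx = 164.5 cm.

164.5 cm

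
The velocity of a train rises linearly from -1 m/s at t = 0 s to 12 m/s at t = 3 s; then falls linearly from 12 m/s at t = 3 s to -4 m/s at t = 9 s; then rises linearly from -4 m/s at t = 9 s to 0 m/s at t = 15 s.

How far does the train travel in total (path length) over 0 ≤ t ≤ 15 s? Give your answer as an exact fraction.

Total distance travelled is ∫|v| dt — sum the magnitudes of each area piece.
0–3 s: v = 0 at t = 3/13 s; triangle areas 3/26 + 216/13 = 435/26 m
3–9 s: v = 0 at t = 7.5 s; triangle areas 27 + 3 = 30 m
9–15 s: |½(-4 + 0)(6)| = 12 m
Total distance = 1527/26 m

1527/26 m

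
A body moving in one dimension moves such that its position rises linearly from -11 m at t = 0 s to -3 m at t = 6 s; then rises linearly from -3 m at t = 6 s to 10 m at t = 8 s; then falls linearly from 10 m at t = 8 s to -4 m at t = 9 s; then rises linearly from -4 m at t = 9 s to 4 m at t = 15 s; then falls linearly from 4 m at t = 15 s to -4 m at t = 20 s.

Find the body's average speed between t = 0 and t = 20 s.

2.55 m/s

Average speed = (total path length)/(elapsed time); on a piecewise-linear x-t graph the path length is Σ|Δx|.
0–6 s: |Δx| = |-3 − -11| = 8 m
6–8 s: |Δx| = |10 − -3| = 13 m
8–9 s: |Δx| = |-4 − 10| = 14 m
9–15 s: |Δx| = |4 − -4| = 8 m
15–20 s: |Δx| = |-4 − 4| = 8 m
Total path = 51 m; average speed = 51/20 = 2.55 m/s.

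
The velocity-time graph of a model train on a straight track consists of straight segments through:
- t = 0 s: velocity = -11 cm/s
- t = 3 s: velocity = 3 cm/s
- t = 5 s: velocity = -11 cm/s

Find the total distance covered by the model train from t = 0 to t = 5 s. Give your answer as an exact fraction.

325/14 cm

Total distance travelled is ∫|v| dt — sum the magnitudes of each area piece.
0–3 s: v = 0 at t = 33/14 s; triangle areas 363/28 + 27/28 = 195/14 cm
3–5 s: v = 0 at t = 24/7 s; triangle areas 9/14 + 121/14 = 65/7 cm
Total distance = 325/14 cm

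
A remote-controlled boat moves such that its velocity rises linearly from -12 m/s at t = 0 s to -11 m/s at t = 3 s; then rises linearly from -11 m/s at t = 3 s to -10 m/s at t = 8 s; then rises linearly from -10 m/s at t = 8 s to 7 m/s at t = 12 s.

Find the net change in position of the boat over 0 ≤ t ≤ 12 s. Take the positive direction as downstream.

-93 m

Displacement is the signed area under the v-t curve.
0–3 s: ½(-12 + -11)(3) = -34.5 m
3–8 s: ½(-11 + -10)(5) = -52.5 m
8–12 s: ½(-10 + 7)(4) = -6 m
Net displacement = -93 m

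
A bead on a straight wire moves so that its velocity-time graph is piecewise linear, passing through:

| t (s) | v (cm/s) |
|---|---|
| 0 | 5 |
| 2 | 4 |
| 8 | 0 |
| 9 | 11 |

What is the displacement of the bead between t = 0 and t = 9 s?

Net displacement equals the area under the velocity-time graph (areas below the axis count negative).
0–2 s: ½(5 + 4)(2) = 9 cm
2–8 s: ½(4 + 0)(6) = 12 cm
8–9 s: ½(0 + 11)(1) = 5.5 cm
Net displacement = 26.5 cm

26.5 cm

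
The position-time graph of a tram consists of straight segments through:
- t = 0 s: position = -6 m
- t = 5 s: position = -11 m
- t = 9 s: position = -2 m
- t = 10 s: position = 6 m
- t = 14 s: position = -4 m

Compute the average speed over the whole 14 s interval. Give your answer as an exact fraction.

16/7 m/s

Average speed = (total path length)/(elapsed time); on a piecewise-linear x-t graph the path length is Σ|Δx|.
0–5 s: |Δx| = |-11 − -6| = 5 m
5–9 s: |Δx| = |-2 − -11| = 9 m
9–10 s: |Δx| = |6 − -2| = 8 m
10–14 s: |Δx| = |-4 − 6| = 10 m
Total path = 32 m; average speed = 32/14 = 16/7 m/s.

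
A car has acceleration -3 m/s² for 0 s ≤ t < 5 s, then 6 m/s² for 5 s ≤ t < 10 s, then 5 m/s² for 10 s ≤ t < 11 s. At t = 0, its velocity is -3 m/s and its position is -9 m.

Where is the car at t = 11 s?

-62 m

On each constant-a segment, Δv = aΔt and Δx = v₀Δt + ½aΔt²; chain segment to segment.
0–5 s: v starts -3 m/s; Δx = -3·5 + ½·-3·5² = -52.5 m; v ends -18 m/s.
5–10 s: v starts -18 m/s; Δx = -18·5 + ½·6·5² = -15 m; v ends 12 m/s.
10–11 s: v starts 12 m/s; Δx = 12·1 + ½·5·1² = 14.5 m; v ends 17 m/s.
x(11) = -9 + Σ Δx = -62 m.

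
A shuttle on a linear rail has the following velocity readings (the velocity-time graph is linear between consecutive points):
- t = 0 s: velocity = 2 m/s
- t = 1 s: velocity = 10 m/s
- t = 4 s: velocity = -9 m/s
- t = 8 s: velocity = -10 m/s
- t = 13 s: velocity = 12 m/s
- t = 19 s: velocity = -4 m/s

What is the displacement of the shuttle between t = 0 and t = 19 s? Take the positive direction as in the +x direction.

Displacement is the signed area under the v-t curve.
0–1 s: ½(2 + 10)(1) = 6 m
1–4 s: ½(10 + -9)(3) = 1.5 m
4–8 s: ½(-9 + -10)(4) = -38 m
8–13 s: ½(-10 + 12)(5) = 5 m
13–19 s: ½(12 + -4)(6) = 24 m
Net displacement = -1.5 m

-1.5 m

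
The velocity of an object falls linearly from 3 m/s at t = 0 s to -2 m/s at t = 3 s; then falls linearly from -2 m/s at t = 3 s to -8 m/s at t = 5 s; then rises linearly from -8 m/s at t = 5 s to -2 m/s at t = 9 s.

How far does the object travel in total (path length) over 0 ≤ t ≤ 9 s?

Total distance travelled is ∫|v| dt — sum the magnitudes of each area piece.
0–3 s: v = 0 at t = 1.8 s; triangle areas 2.7 + 1.2 = 3.9 m
3–5 s: |½(-2 + -8)(2)| = 10 m
5–9 s: |½(-8 + -2)(4)| = 20 m
Total distance = 33.9 m

33.9 m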